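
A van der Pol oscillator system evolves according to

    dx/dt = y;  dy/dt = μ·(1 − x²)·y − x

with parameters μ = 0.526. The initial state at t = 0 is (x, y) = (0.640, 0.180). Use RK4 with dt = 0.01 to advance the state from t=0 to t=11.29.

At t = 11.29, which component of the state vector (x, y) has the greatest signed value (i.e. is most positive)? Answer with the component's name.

largest component: y

t=0.000: state=(0.640, 0.180)
step 1 (dt=0.01): k1=(0.180, -0.584), k2=(0.177, -0.586), k3=(0.177, -0.586), k4=(0.174, -0.588); state += dt/6·(k1+2k2+2k3+k4)
t=0.010: state=(0.642, 0.174)
t=0.020: state=(0.643, 0.168)
t=0.030: state=(0.645, 0.162)
continuing one RK4 step at a time; state shown every 50 steps (Δt=0.5):
t=0.500: state=(0.651, -0.146)
t=1.000: state=(0.490, -0.496)
t=1.500: state=(0.159, -0.819)
t=2.000: state=(-0.310, -1.026)
t=2.500: state=(-0.814, -0.919)
t=3.000: state=(-1.161, -0.417)
t=3.500: state=(-1.213, 0.200)
t=4.000: state=(-0.976, 0.733)
t=4.500: state=(-0.487, 1.224)
t=5.000: state=(0.241, 1.654)
t=5.500: state=(1.079, 1.546)
t=6.000: state=(1.634, 0.594)
t=6.500: state=(1.689, -0.306)
t=7.000: state=(1.387, -0.868)
t=7.500: state=(0.832, -1.358)
t=8.000: state=(0.015, -1.911)
t=8.500: state=(-1.012, -2.022)
t=9.000: state=(-1.780, -0.897)
t=9.500: state=(-1.920, 0.230)
t=10.000: state=(-1.644, 0.817)
t=10.500: state=(-1.126, 1.262)
t=11.000: state=(-0.365, 1.804)
t=11.290: state=(0.207, 2.120)
compare at T: x=0.207, y=2.120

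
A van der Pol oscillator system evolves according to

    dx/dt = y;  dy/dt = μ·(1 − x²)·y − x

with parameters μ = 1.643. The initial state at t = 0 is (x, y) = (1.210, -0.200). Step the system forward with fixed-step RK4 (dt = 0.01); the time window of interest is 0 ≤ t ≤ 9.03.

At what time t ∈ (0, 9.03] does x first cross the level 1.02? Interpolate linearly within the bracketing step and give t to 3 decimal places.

t = 0.452

t=0.000: state=(1.210, -0.200)
step 1 (dt=0.01): k1=(-0.200, -1.057), k2=(-0.205, -1.053), k3=(-0.205, -1.053), k4=(-0.211, -1.049); state += dt/6·(k1+2k2+2k3+k4)
t=0.010: state=(1.208, -0.211)
t=0.020: state=(1.206, -0.221)
t=0.030: state=(1.204, -0.231)
t=0.450: state=(1.021, -0.632)
next step: t=0.460: state=(1.015, -0.642) — x has crossed 1.02
linear interpolation between t=0.450 (1.02122) and t=0.460 (1.01485) → t≈0.452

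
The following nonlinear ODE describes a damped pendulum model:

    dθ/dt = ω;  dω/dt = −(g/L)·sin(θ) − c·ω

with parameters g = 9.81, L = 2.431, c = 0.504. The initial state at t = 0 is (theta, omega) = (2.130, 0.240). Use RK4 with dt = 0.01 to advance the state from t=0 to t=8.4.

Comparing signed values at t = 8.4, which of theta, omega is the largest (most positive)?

largest component: omega

t=0.000: state=(2.130, 0.240)
step 1 (dt=0.01): k1=(0.240, -3.542), k2=(0.222, -3.530), k3=(0.222, -3.530), k4=(0.205, -3.519); state += dt/6·(k1+2k2+2k3+k4)
t=0.010: state=(2.132, 0.205)
t=0.020: state=(2.134, 0.170)
t=0.030: state=(2.136, 0.135)
continuing one RK4 step at a time; state shown every 50 steps (Δt=0.5):
t=0.500: state=(1.835, -1.394)
t=1.000: state=(0.768, -2.735)
t=1.500: state=(-0.569, -2.203)
t=2.000: state=(-1.195, -0.257)
t=2.500: state=(-0.883, 1.383)
t=3.000: state=(-0.012, 1.822)
t=3.500: state=(0.673, 0.749)
t=4.000: state=(0.692, -0.621)
t=4.500: state=(0.178, -1.250)
t=5.000: state=(-0.363, -0.752)
t=5.500: state=(-0.493, 0.226)
t=6.000: state=(-0.204, 0.814)
t=6.500: state=(0.185, 0.619)
t=7.000: state=(0.338, -0.032)
t=7.500: state=(0.184, -0.513)
t=8.000: state=(-0.085, -0.473)
t=8.400: state=(-0.214, -0.149)
compare at T: theta=-0.214, omega=-0.149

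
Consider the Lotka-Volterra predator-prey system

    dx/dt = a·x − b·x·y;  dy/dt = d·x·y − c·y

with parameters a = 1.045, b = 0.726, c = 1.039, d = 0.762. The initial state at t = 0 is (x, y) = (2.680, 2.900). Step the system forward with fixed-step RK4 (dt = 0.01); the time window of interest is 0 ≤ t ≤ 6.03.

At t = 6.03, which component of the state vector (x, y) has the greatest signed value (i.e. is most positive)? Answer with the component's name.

t=0.000: state=(2.680, 2.900)
step 1 (dt=0.01): k1=(-2.842, 2.909), k2=(-2.855, 2.892), k3=(-2.855, 2.892), k4=(-2.867, 2.874); state += dt/6·(k1+2k2+2k3+k4)
t=0.010: state=(2.651, 2.929)
t=0.020: state=(2.623, 2.957)
t=0.030: state=(2.594, 2.986)
continuing one RK4 step at a time; state shown every 20 steps (Δt=0.2):
t=0.200: state=(2.087, 3.389)
t=0.400: state=(1.541, 3.625)
t=0.600: state=(1.121, 3.600)
t=0.800: state=(0.830, 3.388)
t=1.000: state=(0.639, 3.075)
t=1.200: state=(0.517, 2.727)
t=1.400: state=(0.440, 2.382)
t=1.600: state=(0.393, 2.061)
t=1.800: state=(0.367, 1.773)
t=2.000: state=(0.356, 1.522)
t=2.200: state=(0.357, 1.305)
t=2.400: state=(0.369, 1.121)
t=2.600: state=(0.391, 0.965)
t=2.800: state=(0.424, 0.834)
t=3.000: state=(0.466, 0.725)
t=3.200: state=(0.521, 0.635)
t=3.400: state=(0.589, 0.561)
t=3.600: state=(0.672, 0.501)
t=3.800: state=(0.772, 0.455)
t=4.000: state=(0.894, 0.419)
t=4.200: state=(1.038, 0.394)
t=4.400: state=(1.210, 0.380)
t=4.600: state=(1.411, 0.377)
t=4.800: state=(1.646, 0.386)
t=5.000: state=(1.915, 0.412)
t=5.200: state=(2.216, 0.458)
t=5.400: state=(2.543, 0.534)
t=5.600: state=(2.876, 0.656)
t=5.800: state=(3.181, 0.846)
t=6.000: state=(3.400, 1.137)
t=6.030: state=(3.421, 1.191)
compare at T: x=3.421, y=1.191

largest component: x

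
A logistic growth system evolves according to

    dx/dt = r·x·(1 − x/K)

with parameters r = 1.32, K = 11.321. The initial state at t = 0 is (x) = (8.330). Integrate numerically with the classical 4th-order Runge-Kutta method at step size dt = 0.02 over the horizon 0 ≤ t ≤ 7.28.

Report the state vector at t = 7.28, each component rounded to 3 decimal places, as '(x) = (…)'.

t=0.000: state=(8.330)
step 1 (dt=0.02): k1=(2.905), k2=(2.887), k3=(2.887), k4=(2.869); state += dt/6·(k1+2k2+2k3+k4)
t=0.020: state=(8.388)
t=0.040: state=(8.445)
t=0.060: state=(8.501)
continuing one RK4 step at a time; state shown every 25 steps (Δt=0.5):
t=0.500: state=(9.549)
t=1.000: state=(10.330)
t=1.500: state=(10.786)
t=2.000: state=(11.038)
t=2.500: state=(11.173)
t=3.000: state=(11.244)
t=3.500: state=(11.281)
t=4.000: state=(11.300)
t=4.500: state=(11.310)
t=5.000: state=(11.315)
t=5.500: state=(11.318)
t=6.000: state=(11.320)
t=6.500: state=(11.320)
t=7.000: state=(11.321)
t=7.280: state=(11.321)

(x) = (11.321)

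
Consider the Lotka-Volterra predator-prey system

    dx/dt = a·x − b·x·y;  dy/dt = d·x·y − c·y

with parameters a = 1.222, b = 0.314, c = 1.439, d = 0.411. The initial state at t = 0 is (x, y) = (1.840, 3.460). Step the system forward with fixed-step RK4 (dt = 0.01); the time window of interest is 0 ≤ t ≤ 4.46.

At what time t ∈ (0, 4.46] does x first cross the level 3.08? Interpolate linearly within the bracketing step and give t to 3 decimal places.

t = 1.178

t=0.000: state=(1.840, 3.460)
step 1 (dt=0.01): k1=(0.249, -2.362), k2=(0.256, -2.353), k3=(0.256, -2.353), k4=(0.263, -2.343); state += dt/6·(k1+2k2+2k3+k4)
t=0.010: state=(1.843, 3.436)
t=0.020: state=(1.845, 3.413)
t=0.030: state=(1.848, 3.390)
continuing one RK4 step at a time; state shown every 20 steps (Δt=0.2):
t=0.200: state=(1.917, 3.027)
t=0.400: state=(2.048, 2.671)
t=0.600: state=(2.232, 2.387)
t=0.800: state=(2.470, 2.171)
t=1.000: state=(2.766, 2.018)
t=1.170: state=(3.065, 1.937)
next step: t=1.180: state=(3.084, 1.933) — x has crossed 3.08
linear interpolation between t=1.170 (3.06467) and t=1.180 (3.08356) → t≈1.178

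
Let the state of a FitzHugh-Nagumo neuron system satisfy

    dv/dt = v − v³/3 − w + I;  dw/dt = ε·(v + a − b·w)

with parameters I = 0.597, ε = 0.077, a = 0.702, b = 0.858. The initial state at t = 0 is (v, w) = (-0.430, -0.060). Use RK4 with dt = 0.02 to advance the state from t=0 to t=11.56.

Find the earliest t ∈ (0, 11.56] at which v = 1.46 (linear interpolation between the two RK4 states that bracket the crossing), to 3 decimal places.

t = 2.550

t=0.000: state=(-0.430, -0.060)
step 1 (dt=0.02): k1=(0.254, 0.025), k2=(0.255, 0.025), k3=(0.255, 0.025), k4=(0.257, 0.025); state += dt/6·(k1+2k2+2k3+k4)
t=0.020: state=(-0.425, -0.059)
t=0.040: state=(-0.420, -0.059)
t=0.060: state=(-0.414, -0.058)
continuing one RK4 step at a time; state shown every 25 steps (Δt=0.5):
t=0.500: state=(-0.276, -0.045)
t=1.000: state=(-0.043, -0.023)
t=1.500: state=(0.322, 0.009)
t=2.000: state=(0.853, 0.057)
t=2.500: state=(1.414, 0.125)
t=2.540: state=(1.451, 0.131)
next step: t=2.560: state=(1.469, 0.135) — v has crossed 1.46
linear interpolation between t=2.540 (1.45122) and t=2.560 (1.46895) → t≈2.550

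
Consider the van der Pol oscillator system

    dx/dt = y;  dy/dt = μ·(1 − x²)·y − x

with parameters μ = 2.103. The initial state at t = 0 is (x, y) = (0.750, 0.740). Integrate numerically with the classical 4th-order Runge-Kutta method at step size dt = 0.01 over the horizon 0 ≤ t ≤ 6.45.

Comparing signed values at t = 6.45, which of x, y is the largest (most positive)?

largest component: y

t=0.000: state=(0.750, 0.740)
step 1 (dt=0.01): k1=(0.740, -0.069), k2=(0.740, -0.082), k3=(0.740, -0.082), k4=(0.739, -0.095); state += dt/6·(k1+2k2+2k3+k4)
t=0.010: state=(0.757, 0.739)
t=0.020: state=(0.765, 0.738)
t=0.030: state=(0.772, 0.737)
continuing one RK4 step at a time; state shown every 25 steps (Δt=0.25):
t=0.250: state=(0.926, 0.639)
t=0.500: state=(1.057, 0.394)
t=0.750: state=(1.119, 0.097)
t=1.000: state=(1.108, -0.177)
t=1.250: state=(1.033, -0.423)
t=1.500: state=(0.895, -0.686)
t=1.750: state=(0.681, -1.053)
t=2.000: state=(0.346, -1.698)
t=2.250: state=(-0.212, -2.858)
t=2.500: state=(-1.066, -3.656)
t=2.750: state=(-1.776, -1.703)
t=3.000: state=(-1.975, -0.172)
t=3.250: state=(-1.958, 0.217)
t=3.500: state=(-1.890, 0.311)
t=3.750: state=(-1.807, 0.351)
t=4.000: state=(-1.715, 0.385)
t=4.250: state=(-1.614, 0.425)
t=4.500: state=(-1.501, 0.477)
t=4.750: state=(-1.373, 0.550)
t=5.000: state=(-1.223, 0.658)
t=5.250: state=(-1.039, 0.833)
t=5.500: state=(-0.796, 1.142)
t=5.750: state=(-0.443, 1.749)
t=6.000: state=(0.128, 2.933)
t=6.250: state=(1.023, 3.929)
t=6.450: state=(1.692, 2.416)
compare at T: x=1.692, y=2.416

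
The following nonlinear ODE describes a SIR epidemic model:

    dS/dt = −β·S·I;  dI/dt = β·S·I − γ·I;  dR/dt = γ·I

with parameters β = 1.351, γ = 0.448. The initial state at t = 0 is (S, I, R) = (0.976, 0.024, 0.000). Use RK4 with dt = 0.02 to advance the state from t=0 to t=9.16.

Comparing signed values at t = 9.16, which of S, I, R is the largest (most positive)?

t=0.000: state=(0.976, 0.024, 0.000)
step 1 (dt=0.02): k1=(-0.032, 0.021, 0.011), k2=(-0.032, 0.021, 0.011), k3=(-0.032, 0.021, 0.011), k4=(-0.032, 0.021, 0.011); state += dt/6·(k1+2k2+2k3+k4)
t=0.020: state=(0.975, 0.024, 0.000)
t=0.040: state=(0.975, 0.025, 0.000)
t=0.060: state=(0.974, 0.025, 0.001)
continuing one RK4 step at a time; state shown every 25 steps (Δt=0.5):
t=0.500: state=(0.956, 0.037, 0.007)
t=1.000: state=(0.927, 0.056, 0.017)
t=1.500: state=(0.886, 0.082, 0.032)
t=2.000: state=(0.828, 0.117, 0.054)
t=2.500: state=(0.754, 0.160, 0.085)
t=3.000: state=(0.666, 0.207, 0.127)
t=3.500: state=(0.571, 0.251, 0.178)
t=4.000: state=(0.476, 0.286, 0.238)
t=4.500: state=(0.389, 0.306, 0.305)
t=5.000: state=(0.316, 0.310, 0.374)
t=5.500: state=(0.257, 0.300, 0.443)
t=6.000: state=(0.211, 0.281, 0.508)
t=6.500: state=(0.176, 0.256, 0.568)
t=7.000: state=(0.149, 0.228, 0.623)
t=7.500: state=(0.129, 0.200, 0.671)
t=8.000: state=(0.114, 0.174, 0.712)
t=8.500: state=(0.102, 0.149, 0.749)
t=9.000: state=(0.093, 0.128, 0.779)
t=9.160: state=(0.091, 0.121, 0.788)
compare at T: S=0.091, I=0.121, R=0.788

largest component: R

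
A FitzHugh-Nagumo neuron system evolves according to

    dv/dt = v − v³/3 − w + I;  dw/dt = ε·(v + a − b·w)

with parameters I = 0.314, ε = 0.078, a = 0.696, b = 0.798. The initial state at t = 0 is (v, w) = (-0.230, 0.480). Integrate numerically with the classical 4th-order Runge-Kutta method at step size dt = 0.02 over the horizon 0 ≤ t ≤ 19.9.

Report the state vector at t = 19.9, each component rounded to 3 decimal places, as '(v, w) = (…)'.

(v, w) = (-1.016, -0.391)

t=0.000: state=(-0.230, 0.480)
step 1 (dt=0.02): k1=(-0.392, 0.006), k2=(-0.396, 0.006), k3=(-0.396, 0.006), k4=(-0.400, 0.006); state += dt/6·(k1+2k2+2k3+k4)
t=0.020: state=(-0.238, 0.480)
t=0.040: state=(-0.246, 0.480)
t=0.060: state=(-0.254, 0.480)
continuing one RK4 step at a time; state shown every 50 steps (Δt=1):
t=1.000: state=(-0.833, 0.466)
t=2.000: state=(-1.524, 0.399)
t=3.000: state=(-1.710, 0.302)
t=4.000: state=(-1.696, 0.208)
t=5.000: state=(-1.653, 0.121)
t=6.000: state=(-1.607, 0.043)
t=7.000: state=(-1.560, -0.027)
t=8.000: state=(-1.514, -0.089)
t=9.000: state=(-1.469, -0.143)
t=10.000: state=(-1.424, -0.191)
t=11.000: state=(-1.380, -0.233)
t=12.000: state=(-1.337, -0.269)
t=13.000: state=(-1.294, -0.300)
t=14.000: state=(-1.252, -0.325)
t=15.000: state=(-1.211, -0.346)
t=16.000: state=(-1.170, -0.363)
t=17.000: state=(-1.130, -0.375)
t=18.000: state=(-1.090, -0.384)
t=19.000: state=(-1.051, -0.389)
t=19.900: state=(-1.016, -0.391)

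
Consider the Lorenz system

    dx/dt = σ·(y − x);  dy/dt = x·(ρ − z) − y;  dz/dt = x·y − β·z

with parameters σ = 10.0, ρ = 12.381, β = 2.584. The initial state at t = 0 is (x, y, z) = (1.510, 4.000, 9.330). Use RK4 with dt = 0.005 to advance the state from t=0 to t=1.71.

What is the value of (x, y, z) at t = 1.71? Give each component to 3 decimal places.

t=0.000: state=(1.510, 4.000, 9.330)
step 1 (dt=0.005): k1=(24.900, 0.607, -18.069), k2=(24.293, 0.866, -17.701), k3=(24.314, 0.860, -17.708), k4=(23.727, 1.118, -17.347); state += dt/6·(k1+2k2+2k3+k4)
t=0.005: state=(1.632, 4.004, 9.241)
t=0.010: state=(1.747, 4.011, 9.156)
t=0.015: state=(1.858, 4.021, 9.075)
continuing one RK4 step at a time; state shown every 20 steps (Δt=0.1):
t=0.100: state=(3.232, 4.521, 8.139)
t=0.200: state=(4.458, 5.702, 8.037)
t=0.300: state=(5.748, 7.043, 9.119)
t=0.400: state=(6.873, 7.707, 11.253)
t=0.500: state=(7.199, 6.957, 13.364)
t=0.600: state=(6.456, 5.330, 14.046)
t=0.700: state=(5.240, 4.070, 13.224)
t=0.800: state=(4.295, 3.616, 11.780)
t=0.900: state=(3.900, 3.778, 10.400)
t=1.000: state=(4.018, 4.358, 9.433)
t=1.100: state=(4.544, 5.234, 9.090)
t=1.200: state=(5.341, 6.206, 9.530)
t=1.300: state=(6.161, 6.867, 10.726)
t=1.400: state=(6.614, 6.758, 12.193)
t=1.500: state=(6.414, 5.899, 13.093)
t=1.600: state=(5.713, 4.910, 12.988)
t=1.700: state=(4.962, 4.323, 12.166)
t=1.710: state=(4.900, 4.293, 12.066)

(x, y, z) = (4.900, 4.293, 12.066)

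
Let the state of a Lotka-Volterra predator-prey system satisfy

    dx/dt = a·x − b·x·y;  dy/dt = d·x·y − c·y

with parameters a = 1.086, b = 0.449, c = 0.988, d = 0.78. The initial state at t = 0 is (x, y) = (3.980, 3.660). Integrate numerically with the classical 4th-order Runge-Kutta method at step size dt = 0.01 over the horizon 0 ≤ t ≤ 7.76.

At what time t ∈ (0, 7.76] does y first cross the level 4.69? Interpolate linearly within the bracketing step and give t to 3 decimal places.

t = 0.125

t=0.000: state=(3.980, 3.660)
step 1 (dt=0.01): k1=(-2.218, 7.746), k2=(-2.281, 7.796), k3=(-2.281, 7.796), k4=(-2.344, 7.844); state += dt/6·(k1+2k2+2k3+k4)
t=0.010: state=(3.957, 3.738)
t=0.020: state=(3.933, 3.817)
t=0.030: state=(3.908, 3.897)
t=0.120: state=(3.626, 4.647)
next step: t=0.130: state=(3.590, 4.733) — y has crossed 4.69
linear interpolation between t=0.120 (4.64695) and t=0.130 (4.73260) → t≈0.125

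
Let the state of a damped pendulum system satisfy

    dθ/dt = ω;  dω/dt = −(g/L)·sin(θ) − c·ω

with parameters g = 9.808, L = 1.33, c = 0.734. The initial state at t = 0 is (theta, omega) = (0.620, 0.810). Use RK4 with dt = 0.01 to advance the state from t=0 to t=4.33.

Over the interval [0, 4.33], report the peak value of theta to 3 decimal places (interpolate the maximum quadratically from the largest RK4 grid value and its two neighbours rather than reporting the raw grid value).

t=0.000: state=(0.620, 0.810)
step 1 (dt=0.01): k1=(0.810, -4.879), k2=(0.786, -4.886), k3=(0.786, -4.885), k4=(0.761, -4.891); state += dt/6·(k1+2k2+2k3+k4)
t=0.010: state=(0.628, 0.761)
t=0.020: state=(0.635, 0.712)
t=0.030: state=(0.642, 0.663)
continuing one RK4 step at a time; state shown every 20 steps (Δt=0.2):
t=0.200: state=(0.685, -0.151)
t=0.400: state=(0.570, -0.949)
t=0.600: state=(0.327, -1.419)
t=0.800: state=(0.031, -1.465)
t=1.000: state=(-0.232, -1.116)
t=1.200: state=(-0.399, -0.523)
t=1.400: state=(-0.438, 0.120)
t=1.600: state=(-0.358, 0.645)
t=1.800: state=(-0.196, 0.936)
t=2.000: state=(-0.003, 0.941)
t=2.200: state=(0.164, 0.694)
t=2.400: state=(0.264, 0.298)
t=2.600: state=(0.281, -0.122)
t=2.800: state=(0.222, -0.453)
t=3.000: state=(0.111, -0.620)
t=3.200: state=(-0.014, -0.600)
t=3.400: state=(-0.118, -0.421)
t=3.600: state=(-0.177, -0.156)
t=3.800: state=(-0.180, 0.115)
t=4.000: state=(-0.135, 0.318)
t=4.200: state=(-0.060, 0.409)
t=4.330: state=(-0.007, 0.402)
largest grid value and its neighbours: theta(0.160)=0.68712, theta(0.170)=0.68722, theta(0.180)=0.68686
parabola through these three points peaks at t≈0.167 with theta≈0.68724

max theta = 0.687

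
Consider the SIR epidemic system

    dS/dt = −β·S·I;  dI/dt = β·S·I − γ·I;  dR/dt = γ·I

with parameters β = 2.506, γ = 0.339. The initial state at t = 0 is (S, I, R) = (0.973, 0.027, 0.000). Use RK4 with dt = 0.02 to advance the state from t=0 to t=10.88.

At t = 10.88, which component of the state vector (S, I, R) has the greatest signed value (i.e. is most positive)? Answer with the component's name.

t=0.000: state=(0.973, 0.027, 0.000)
step 1 (dt=0.02): k1=(-0.066, 0.057, 0.009), k2=(-0.067, 0.058, 0.009), k3=(-0.067, 0.058, 0.009), k4=(-0.069, 0.059, 0.010); state += dt/6·(k1+2k2+2k3+k4)
t=0.020: state=(0.972, 0.028, 0.000)
t=0.040: state=(0.970, 0.029, 0.000)
t=0.060: state=(0.969, 0.031, 0.001)
continuing one RK4 step at a time; state shown every 25 steps (Δt=0.5):
t=0.500: state=(0.917, 0.075, 0.008)
t=1.000: state=(0.785, 0.186, 0.029)
t=1.500: state=(0.558, 0.366, 0.075)
t=2.000: state=(0.316, 0.532, 0.152)
t=2.500: state=(0.154, 0.597, 0.250)
t=3.000: state=(0.073, 0.577, 0.350)
t=3.500: state=(0.037, 0.520, 0.443)
t=4.000: state=(0.020, 0.454, 0.526)
t=4.500: state=(0.012, 0.391, 0.597)
t=5.000: state=(0.007, 0.334, 0.659)
t=5.500: state=(0.005, 0.284, 0.711)
t=6.000: state=(0.004, 0.241, 0.755)
t=6.500: state=(0.003, 0.204, 0.793)
t=7.000: state=(0.002, 0.173, 0.825)
t=7.500: state=(0.002, 0.146, 0.852)
t=8.000: state=(0.002, 0.124, 0.875)
t=8.500: state=(0.001, 0.105, 0.894)
t=9.000: state=(0.001, 0.089, 0.910)
t=9.500: state=(0.001, 0.075, 0.924)
t=10.000: state=(0.001, 0.063, 0.936)
t=10.500: state=(0.001, 0.053, 0.946)
t=10.880: state=(0.001, 0.047, 0.952)
compare at T: S=0.001, I=0.047, R=0.952

largest component: R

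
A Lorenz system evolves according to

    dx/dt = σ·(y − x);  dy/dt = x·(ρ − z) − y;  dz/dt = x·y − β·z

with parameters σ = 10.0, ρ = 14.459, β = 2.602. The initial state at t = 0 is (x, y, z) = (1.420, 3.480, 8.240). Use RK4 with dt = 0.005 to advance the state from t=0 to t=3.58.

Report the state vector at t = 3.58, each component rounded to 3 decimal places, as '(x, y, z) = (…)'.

(x, y, z) = (4.798, 5.106, 11.835)

t=0.000: state=(1.420, 3.480, 8.240)
step 1 (dt=0.005): k1=(20.600, 5.351, -16.499), k2=(20.219, 5.719, -16.193), k3=(20.237, 5.711, -16.197), k4=(19.874, 6.075, -15.893); state += dt/6·(k1+2k2+2k3+k4)
t=0.005: state=(1.521, 3.509, 8.159)
t=0.010: state=(1.619, 3.541, 8.081)
t=0.015: state=(1.713, 3.576, 8.006)
continuing one RK4 step at a time; state shown every 40 steps (Δt=0.2):
t=0.200: state=(4.879, 6.938, 7.598)
t=0.400: state=(8.963, 9.862, 15.199)
t=0.600: state=(6.054, 3.491, 17.283)
t=0.800: state=(3.013, 2.596, 11.933)
t=1.000: state=(3.672, 4.653, 8.844)
t=1.200: state=(6.695, 8.490, 10.827)
t=1.400: state=(8.084, 7.060, 16.979)
t=1.600: state=(4.735, 3.356, 14.789)
t=1.800: state=(3.728, 3.999, 10.906)
t=2.000: state=(5.406, 6.707, 10.270)
t=2.200: state=(7.692, 8.112, 14.519)
t=2.400: state=(6.211, 4.811, 15.873)
t=2.600: state=(4.324, 4.030, 12.637)
t=2.800: state=(4.924, 5.724, 10.882)
t=3.000: state=(6.850, 7.658, 12.964)
t=3.200: state=(6.853, 6.039, 15.573)
t=3.400: state=(5.053, 4.435, 13.787)
t=3.580: state=(4.798, 5.106, 11.835)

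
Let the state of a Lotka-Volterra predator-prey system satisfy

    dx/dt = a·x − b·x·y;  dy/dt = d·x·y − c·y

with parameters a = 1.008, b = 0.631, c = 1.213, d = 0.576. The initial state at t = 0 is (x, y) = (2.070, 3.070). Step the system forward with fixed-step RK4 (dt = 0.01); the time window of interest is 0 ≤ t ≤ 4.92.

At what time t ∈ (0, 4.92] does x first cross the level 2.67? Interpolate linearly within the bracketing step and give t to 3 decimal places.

t = 3.778

t=0.000: state=(2.070, 3.070)
step 1 (dt=0.01): k1=(-1.923, -0.063), k2=(-1.914, -0.080), k3=(-1.914, -0.080), k4=(-1.905, -0.097); state += dt/6·(k1+2k2+2k3+k4)
t=0.010: state=(2.051, 3.069)
t=0.020: state=(2.032, 3.068)
t=0.030: state=(2.013, 3.067)
continuing one RK4 step at a time; state shown every 20 steps (Δt=0.2):
t=0.200: state=(1.725, 2.995)
t=0.400: state=(1.461, 2.821)
t=0.600: state=(1.270, 2.589)
t=0.800: state=(1.139, 2.332)
t=1.000: state=(1.055, 2.075)
t=1.200: state=(1.009, 1.833)
t=1.400: state=(0.993, 1.614)
t=1.600: state=(1.004, 1.420)
t=1.800: state=(1.037, 1.253)
t=2.000: state=(1.094, 1.111)
t=2.200: state=(1.172, 0.993)
t=2.400: state=(1.273, 0.897)
t=2.600: state=(1.397, 0.820)
t=2.800: state=(1.547, 0.762)
t=3.000: state=(1.724, 0.722)
t=3.200: state=(1.929, 0.699)
t=3.400: state=(2.161, 0.694)
t=3.600: state=(2.421, 0.709)
t=3.770: state=(2.659, 0.739)
next step: t=3.780: state=(2.673, 0.742) — x has crossed 2.67
linear interpolation between t=3.770 (2.65880) and t=3.780 (2.67322) → t≈3.778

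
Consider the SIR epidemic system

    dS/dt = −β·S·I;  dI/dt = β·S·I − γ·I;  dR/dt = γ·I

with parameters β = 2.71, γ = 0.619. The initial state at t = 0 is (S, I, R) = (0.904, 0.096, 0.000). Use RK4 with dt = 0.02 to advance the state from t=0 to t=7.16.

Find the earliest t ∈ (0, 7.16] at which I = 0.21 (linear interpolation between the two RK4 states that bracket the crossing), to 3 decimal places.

t = 0.478

t=0.000: state=(0.904, 0.096, 0.000)
step 1 (dt=0.02): k1=(-0.235, 0.176, 0.059), k2=(-0.239, 0.178, 0.061), k3=(-0.239, 0.178, 0.061), k4=(-0.243, 0.181, 0.062); state += dt/6·(k1+2k2+2k3+k4)
t=0.020: state=(0.899, 0.100, 0.001)
t=0.040: state=(0.894, 0.103, 0.002)
t=0.060: state=(0.889, 0.107, 0.004)
t=0.460: state=(0.754, 0.205, 0.042)
next step: t=0.480: state=(0.745, 0.211, 0.044) — I has crossed 0.21
linear interpolation between t=0.460 (0.20474) and t=0.480 (0.21061) → t≈0.478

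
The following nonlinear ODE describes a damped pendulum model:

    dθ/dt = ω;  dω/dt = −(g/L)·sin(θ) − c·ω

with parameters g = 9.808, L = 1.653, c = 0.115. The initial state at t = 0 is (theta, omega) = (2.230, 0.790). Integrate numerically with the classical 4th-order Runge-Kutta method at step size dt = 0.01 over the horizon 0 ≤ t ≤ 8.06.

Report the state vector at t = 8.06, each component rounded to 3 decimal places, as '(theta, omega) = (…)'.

t=0.000: state=(2.230, 0.790)
step 1 (dt=0.01): k1=(0.790, -4.781), k2=(0.766, -4.764), k3=(0.766, -4.764), k4=(0.742, -4.748); state += dt/6·(k1+2k2+2k3+k4)
t=0.010: state=(2.238, 0.742)
t=0.020: state=(2.245, 0.695)
t=0.030: state=(2.252, 0.648)
continuing one RK4 step at a time; state shown every 50 steps (Δt=0.5):
t=0.500: state=(2.056, -1.516)
t=1.000: state=(0.630, -4.051)
t=1.500: state=(-1.303, -2.868)
t=2.000: state=(-1.986, 0.060)
t=2.500: state=(-1.267, 2.834)
t=3.000: state=(0.544, 3.621)
t=3.500: state=(1.703, 0.838)
t=4.000: state=(1.391, -2.063)
t=4.500: state=(-0.166, -3.564)
t=5.000: state=(-1.458, -1.229)
t=5.500: state=(-1.328, 1.712)
t=6.000: state=(0.063, 3.317)
t=6.500: state=(1.306, 1.230)
t=7.000: state=(1.188, -1.656)
t=7.500: state=(-0.124, -3.046)
t=8.000: state=(-1.223, -0.971)
t=8.060: state=(-1.271, -0.628)

(theta, omega) = (-1.271, -0.628)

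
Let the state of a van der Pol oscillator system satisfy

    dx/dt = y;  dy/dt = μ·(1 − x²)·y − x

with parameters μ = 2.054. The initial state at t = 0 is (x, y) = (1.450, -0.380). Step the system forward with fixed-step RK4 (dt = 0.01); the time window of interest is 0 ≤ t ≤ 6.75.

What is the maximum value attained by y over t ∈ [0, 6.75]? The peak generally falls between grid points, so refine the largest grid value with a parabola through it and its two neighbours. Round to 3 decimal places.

max y = 3.883

t=0.000: state=(1.450, -0.380)
step 1 (dt=0.01): k1=(-0.380, -0.589), k2=(-0.383, -0.585), k3=(-0.383, -0.585), k4=(-0.386, -0.581); state += dt/6·(k1+2k2+2k3+k4)
t=0.010: state=(1.446, -0.386)
t=0.020: state=(1.442, -0.392)
t=0.030: state=(1.438, -0.397)
continuing one RK4 step at a time; state shown every 25 steps (Δt=0.25):
t=0.250: state=(1.338, -0.512)
t=0.500: state=(1.193, -0.650)
t=0.750: state=(1.008, -0.844)
t=1.000: state=(0.760, -1.176)
t=1.250: state=(0.395, -1.814)
t=1.500: state=(-0.195, -3.012)
t=1.750: state=(-1.091, -3.811)
t=2.000: state=(-1.820, -1.696)
t=2.250: state=(-2.013, -0.149)
t=2.500: state=(-1.992, 0.224)
t=2.750: state=(-1.923, 0.312)
t=3.000: state=(-1.840, 0.349)
t=3.250: state=(-1.748, 0.382)
t=3.500: state=(-1.648, 0.419)
t=3.750: state=(-1.538, 0.468)
t=4.000: state=(-1.413, 0.535)
t=4.250: state=(-1.267, 0.633)
t=4.500: state=(-1.092, 0.786)
t=4.750: state=(-0.865, 1.050)
t=5.000: state=(-0.547, 1.552)
t=5.250: state=(-0.048, 2.543)
t=5.500: state=(0.759, 3.820)
t=5.750: state=(1.638, 2.609)
t=6.000: state=(1.990, 0.480)
t=6.250: state=(2.011, -0.154)
t=6.500: state=(1.952, -0.292)
t=6.750: state=(1.873, -0.337)
largest grid value and its neighbours: y(5.540)=3.88167, y(5.550)=3.88272, y(5.560)=3.87749
parabola through these three points peaks at t≈5.547 with y≈3.88307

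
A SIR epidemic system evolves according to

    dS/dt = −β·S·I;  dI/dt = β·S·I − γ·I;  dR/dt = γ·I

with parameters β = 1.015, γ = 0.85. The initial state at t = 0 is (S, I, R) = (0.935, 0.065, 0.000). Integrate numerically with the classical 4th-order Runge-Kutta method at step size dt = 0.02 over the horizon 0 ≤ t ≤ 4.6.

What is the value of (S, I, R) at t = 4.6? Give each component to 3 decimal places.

t=0.000: state=(0.935, 0.065, 0.000)
step 1 (dt=0.02): k1=(-0.062, 0.006, 0.055), k2=(-0.062, 0.006, 0.055), k3=(-0.062, 0.006, 0.055), k4=(-0.062, 0.006, 0.055); state += dt/6·(k1+2k2+2k3+k4)
t=0.020: state=(0.934, 0.065, 0.001)
t=0.040: state=(0.933, 0.065, 0.002)
t=0.060: state=(0.931, 0.065, 0.003)
continuing one RK4 step at a time; state shown every 10 steps (Δt=0.2):
t=0.200: state=(0.923, 0.066, 0.011)
t=0.400: state=(0.910, 0.067, 0.023)
t=0.600: state=(0.898, 0.068, 0.034)
t=0.800: state=(0.885, 0.069, 0.046)
t=1.000: state=(0.873, 0.070, 0.057)
t=1.200: state=(0.861, 0.070, 0.069)
t=1.400: state=(0.849, 0.070, 0.081)
t=1.600: state=(0.837, 0.070, 0.093)
t=1.800: state=(0.825, 0.070, 0.105)
t=2.000: state=(0.813, 0.070, 0.117)
t=2.200: state=(0.802, 0.069, 0.129)
t=2.400: state=(0.790, 0.069, 0.141)
t=2.600: state=(0.780, 0.068, 0.152)
t=2.800: state=(0.769, 0.067, 0.164)
t=3.000: state=(0.759, 0.066, 0.175)
t=3.200: state=(0.748, 0.065, 0.186)
t=3.400: state=(0.739, 0.064, 0.197)
t=3.600: state=(0.729, 0.063, 0.208)
t=3.800: state=(0.720, 0.061, 0.219)
t=4.000: state=(0.711, 0.060, 0.229)
t=4.200: state=(0.703, 0.058, 0.239)
t=4.400: state=(0.695, 0.057, 0.249)
t=4.600: state=(0.687, 0.055, 0.258)

(S, I, R) = (0.687, 0.055, 0.258)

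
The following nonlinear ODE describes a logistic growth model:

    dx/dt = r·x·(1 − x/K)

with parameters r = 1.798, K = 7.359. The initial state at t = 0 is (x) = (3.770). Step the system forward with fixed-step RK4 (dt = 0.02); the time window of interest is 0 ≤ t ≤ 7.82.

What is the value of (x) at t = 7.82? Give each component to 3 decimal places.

(x) = (7.359)

t=0.000: state=(3.770)
step 1 (dt=0.02): k1=(3.306), k2=(3.304), k3=(3.304), k4=(3.302); state += dt/6·(k1+2k2+2k3+k4)
t=0.020: state=(3.836)
t=0.040: state=(3.902)
t=0.060: state=(3.968)
continuing one RK4 step at a time; state shown every 25 steps (Δt=0.5):
t=0.500: state=(5.304)
t=1.000: state=(6.357)
t=1.500: state=(6.915)
t=2.000: state=(7.172)
t=2.500: state=(7.282)
t=3.000: state=(7.327)
t=3.500: state=(7.346)
t=4.000: state=(7.354)
t=4.500: state=(7.357)
t=5.000: state=(7.358)
t=5.500: state=(7.359)
t=6.000: state=(7.359)
t=6.500: state=(7.359)
t=7.000: state=(7.359)
t=7.500: state=(7.359)
t=7.820: state=(7.359)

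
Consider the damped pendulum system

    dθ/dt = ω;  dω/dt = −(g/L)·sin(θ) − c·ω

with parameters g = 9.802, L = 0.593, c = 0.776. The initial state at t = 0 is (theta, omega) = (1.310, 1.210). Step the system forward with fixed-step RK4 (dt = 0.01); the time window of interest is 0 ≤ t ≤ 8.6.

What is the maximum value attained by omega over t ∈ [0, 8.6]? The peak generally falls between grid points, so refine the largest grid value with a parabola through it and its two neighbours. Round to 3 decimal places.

t=0.000: state=(1.310, 1.210)
step 1 (dt=0.01): k1=(1.210, -16.910), k2=(1.125, -16.869), k3=(1.126, -16.868), k4=(1.041, -16.826); state += dt/6·(k1+2k2+2k3+k4)
t=0.010: state=(1.321, 1.041)
t=0.020: state=(1.331, 0.874)
t=0.030: state=(1.339, 0.707)
continuing one RK4 step at a time; state shown every 50 steps (Δt=0.5):
t=0.500: state=(0.172, -4.378)
t=1.000: state=(-0.913, 0.970)
t=1.500: state=(0.391, 2.391)
t=2.000: state=(0.373, -2.112)
t=2.500: state=(-0.497, -0.257)
t=3.000: state=(0.083, 1.617)
t=3.500: state=(0.278, -0.925)
t=4.000: state=(-0.249, -0.447)
t=4.500: state=(-0.013, 0.946)
t=5.000: state=(0.177, -0.366)
t=5.500: state=(-0.118, -0.380)
t=6.000: state=(-0.036, 0.520)
t=6.500: state=(0.106, -0.115)
t=7.000: state=(-0.052, -0.270)
t=7.500: state=(-0.035, 0.272)
t=8.000: state=(0.060, -0.013)
t=8.500: state=(-0.020, -0.176)
t=8.600: state=(-0.035, -0.118)
largest grid value and its neighbours: omega(1.300)=3.20729, omega(1.310)=3.21240, omega(1.320)=3.21226
parabola through these three points peaks at t≈1.315 with omega≈3.21299

max omega = 3.213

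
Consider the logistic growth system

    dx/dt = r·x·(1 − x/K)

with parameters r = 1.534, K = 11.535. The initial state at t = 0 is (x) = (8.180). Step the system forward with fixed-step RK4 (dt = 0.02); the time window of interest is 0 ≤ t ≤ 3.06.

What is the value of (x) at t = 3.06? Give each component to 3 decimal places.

(x) = (11.492)

t=0.000: state=(8.180)
step 1 (dt=0.02): k1=(3.650), k2=(3.626), k3=(3.626), k4=(3.602); state += dt/6·(k1+2k2+2k3+k4)
t=0.020: state=(8.253)
t=0.040: state=(8.324)
t=0.060: state=(8.395)
continuing one RK4 step at a time; state shown every 5 steps (Δt=0.1):
t=0.100: state=(8.533)
t=0.200: state=(8.861)
t=0.300: state=(9.163)
t=0.400: state=(9.439)
t=0.500: state=(9.689)
t=0.600: state=(9.915)
t=0.700: state=(10.117)
t=0.800: state=(10.297)
t=0.900: state=(10.457)
t=1.000: state=(10.598)
t=1.100: state=(10.721)
t=1.200: state=(10.830)
t=1.300: state=(10.925)
t=1.400: state=(11.008)
t=1.500: state=(11.080)
t=1.600: state=(11.142)
t=1.700: state=(11.197)
t=1.800: state=(11.243)
t=1.900: state=(11.284)
t=2.000: state=(11.319)
t=2.100: state=(11.349)
t=2.200: state=(11.375)
t=2.300: state=(11.398)
t=2.400: state=(11.417)
t=2.500: state=(11.434)
t=2.600: state=(11.448)
t=2.700: state=(11.460)
t=2.800: state=(11.471)
t=2.900: state=(11.480)
t=3.000: state=(11.488)
t=3.060: state=(11.492)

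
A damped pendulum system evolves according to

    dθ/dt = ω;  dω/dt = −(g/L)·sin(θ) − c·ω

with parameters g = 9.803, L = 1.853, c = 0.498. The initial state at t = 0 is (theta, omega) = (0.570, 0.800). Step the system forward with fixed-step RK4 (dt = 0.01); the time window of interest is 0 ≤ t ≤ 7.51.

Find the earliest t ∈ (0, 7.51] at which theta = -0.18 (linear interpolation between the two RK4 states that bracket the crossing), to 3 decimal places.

t = 1.149

t=0.000: state=(0.570, 0.800)
step 1 (dt=0.01): k1=(0.800, -3.253), k2=(0.784, -3.263), k3=(0.784, -3.263), k4=(0.767, -3.272); state += dt/6·(k1+2k2+2k3+k4)
t=0.010: state=(0.578, 0.767)
t=0.020: state=(0.585, 0.735)
t=0.030: state=(0.593, 0.702)
continuing one RK4 step at a time; state shown every 25 steps (Δt=0.25):
t=0.250: state=(0.666, -0.032)
t=0.500: state=(0.563, -0.759)
t=0.750: state=(0.310, -1.202)
t=1.000: state=(-0.005, -1.247)
t=1.140: state=(-0.170, -1.098)
next step: t=1.150: state=(-0.181, -1.084) — theta has crossed -0.18
linear interpolation between t=1.140 (-0.17022) and t=1.150 (-0.18114) → t≈1.149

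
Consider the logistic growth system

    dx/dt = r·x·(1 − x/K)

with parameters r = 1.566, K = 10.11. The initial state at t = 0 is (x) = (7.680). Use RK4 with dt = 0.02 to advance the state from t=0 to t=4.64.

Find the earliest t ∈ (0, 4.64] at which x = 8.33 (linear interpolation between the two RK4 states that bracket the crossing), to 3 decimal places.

t = 0.251

t=0.000: state=(7.680)
step 1 (dt=0.02): k1=(2.891), k2=(2.867), k3=(2.867), k4=(2.844); state += dt/6·(k1+2k2+2k3+k4)
t=0.020: state=(7.737)
t=0.040: state=(7.794)
t=0.060: state=(7.849)
continuing one RK4 step at a time; state shown every 10 steps (Δt=0.2):
t=0.200: state=(8.211)
t=0.240: state=(8.305)
next step: t=0.260: state=(8.351) — x has crossed 8.33
linear interpolation between t=0.240 (8.30540) and t=0.260 (8.35137) → t≈0.251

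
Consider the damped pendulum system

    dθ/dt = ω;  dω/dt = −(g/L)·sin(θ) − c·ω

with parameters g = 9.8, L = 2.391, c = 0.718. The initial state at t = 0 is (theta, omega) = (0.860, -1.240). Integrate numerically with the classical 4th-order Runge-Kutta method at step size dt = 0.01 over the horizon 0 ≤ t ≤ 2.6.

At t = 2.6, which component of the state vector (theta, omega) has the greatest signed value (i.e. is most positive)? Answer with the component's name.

largest component: omega

t=0.000: state=(0.860, -1.240)
step 1 (dt=0.01): k1=(-1.240, -2.216), k2=(-1.251, -2.191), k3=(-1.251, -2.191), k4=(-1.262, -2.166); state += dt/6·(k1+2k2+2k3+k4)
t=0.010: state=(0.847, -1.262)
t=0.020: state=(0.835, -1.283)
t=0.030: state=(0.822, -1.304)
continuing one RK4 step at a time; state shown every 10 steps (Δt=0.1):
t=0.100: state=(0.726, -1.436)
t=0.200: state=(0.575, -1.576)
t=0.300: state=(0.413, -1.654)
t=0.400: state=(0.246, -1.666)
t=0.500: state=(0.082, -1.615)
t=0.600: state=(-0.075, -1.504)
t=0.700: state=(-0.217, -1.341)
t=0.800: state=(-0.342, -1.138)
t=0.900: state=(-0.444, -0.907)
t=1.000: state=(-0.523, -0.660)
t=1.100: state=(-0.576, -0.407)
t=1.200: state=(-0.604, -0.158)
t=1.300: state=(-0.608, 0.079)
t=1.400: state=(-0.589, 0.297)
t=1.500: state=(-0.549, 0.490)
t=1.600: state=(-0.492, 0.653)
t=1.700: state=(-0.420, 0.782)
t=1.800: state=(-0.337, 0.874)
t=1.900: state=(-0.246, 0.927)
t=2.000: state=(-0.153, 0.941)
t=2.100: state=(-0.059, 0.917)
t=2.200: state=(0.030, 0.859)
t=2.300: state=(0.111, 0.771)
t=2.400: state=(0.183, 0.659)
t=2.500: state=(0.243, 0.529)
t=2.600: state=(0.289, 0.388)
compare at T: theta=0.289, omega=0.388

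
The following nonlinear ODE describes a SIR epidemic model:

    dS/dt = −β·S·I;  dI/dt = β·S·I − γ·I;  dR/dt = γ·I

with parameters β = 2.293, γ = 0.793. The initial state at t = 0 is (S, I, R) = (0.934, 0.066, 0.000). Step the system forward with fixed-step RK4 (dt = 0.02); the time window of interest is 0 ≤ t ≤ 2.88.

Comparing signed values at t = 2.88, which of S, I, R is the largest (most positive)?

largest component: R

t=0.000: state=(0.934, 0.066, 0.000)
step 1 (dt=0.02): k1=(-0.141, 0.089, 0.052), k2=(-0.143, 0.090, 0.053), k3=(-0.143, 0.090, 0.053), k4=(-0.145, 0.091, 0.054); state += dt/6·(k1+2k2+2k3+k4)
t=0.020: state=(0.931, 0.068, 0.001)
t=0.040: state=(0.928, 0.070, 0.002)
t=0.060: state=(0.925, 0.072, 0.003)
continuing one RK4 step at a time; state shown every 5 steps (Δt=0.1):
t=0.100: state=(0.919, 0.075, 0.006)
t=0.200: state=(0.902, 0.086, 0.012)
t=0.300: state=(0.883, 0.097, 0.019)
t=0.400: state=(0.863, 0.110, 0.027)
t=0.500: state=(0.840, 0.123, 0.037)
t=0.600: state=(0.815, 0.138, 0.047)
t=0.700: state=(0.789, 0.153, 0.059)
t=0.800: state=(0.760, 0.169, 0.071)
t=0.900: state=(0.730, 0.185, 0.085)
t=1.000: state=(0.698, 0.201, 0.101)
t=1.100: state=(0.666, 0.217, 0.117)
t=1.200: state=(0.632, 0.233, 0.135)
t=1.300: state=(0.598, 0.248, 0.154)
t=1.400: state=(0.564, 0.261, 0.174)
t=1.500: state=(0.531, 0.274, 0.196)
t=1.600: state=(0.498, 0.285, 0.218)
t=1.700: state=(0.466, 0.294, 0.241)
t=1.800: state=(0.435, 0.301, 0.264)
t=1.900: state=(0.406, 0.306, 0.288)
t=2.000: state=(0.378, 0.309, 0.313)
t=2.100: state=(0.352, 0.311, 0.337)
t=2.200: state=(0.328, 0.310, 0.362)
t=2.300: state=(0.306, 0.308, 0.386)
t=2.400: state=(0.285, 0.304, 0.411)
t=2.500: state=(0.266, 0.300, 0.435)
t=2.600: state=(0.248, 0.294, 0.458)
t=2.700: state=(0.232, 0.286, 0.481)
t=2.800: state=(0.218, 0.279, 0.504)
t=2.880: state=(0.207, 0.272, 0.521)
compare at T: S=0.207, I=0.272, R=0.521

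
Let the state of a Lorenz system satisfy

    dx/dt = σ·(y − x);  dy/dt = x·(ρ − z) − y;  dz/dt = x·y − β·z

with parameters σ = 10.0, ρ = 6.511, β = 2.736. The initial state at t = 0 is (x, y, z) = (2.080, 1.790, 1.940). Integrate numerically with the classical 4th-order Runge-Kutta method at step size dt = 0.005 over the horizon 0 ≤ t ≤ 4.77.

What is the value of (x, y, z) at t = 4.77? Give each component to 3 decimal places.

(x, y, z) = (3.888, 3.863, 5.573)

t=0.000: state=(2.080, 1.790, 1.940)
step 1 (dt=0.005): k1=(-2.900, 7.718, -1.585), k2=(-2.635, 7.673, -1.547), k3=(-2.642, 7.676, -1.546), k4=(-2.384, 7.635, -1.508); state += dt/6·(k1+2k2+2k3+k4)
t=0.005: state=(2.067, 1.828, 1.932)
t=0.010: state=(2.056, 1.866, 1.925)
t=0.015: state=(2.048, 1.904, 1.918)
continuing one RK4 step at a time; state shown every 40 steps (Δt=0.2):
t=0.200: state=(2.689, 3.339, 2.049)
t=0.400: state=(4.271, 5.107, 3.565)
t=0.600: state=(5.392, 5.505, 6.335)
t=0.800: state=(4.639, 3.941, 7.393)
t=1.000: state=(3.377, 2.927, 6.270)
t=1.200: state=(2.933, 2.916, 4.977)
t=1.400: state=(3.192, 3.442, 4.363)
t=1.600: state=(3.811, 4.143, 4.604)
t=1.800: state=(4.342, 4.497, 5.458)
t=2.000: state=(4.345, 4.205, 6.122)
t=2.200: state=(3.938, 3.720, 6.047)
t=2.400: state=(3.613, 3.522, 5.562)
t=2.600: state=(3.586, 3.641, 5.181)
t=2.800: state=(3.779, 3.901, 5.141)
t=3.000: state=(3.999, 4.081, 5.390)
t=3.200: state=(4.067, 4.051, 5.666)
t=3.400: state=(3.965, 3.892, 5.736)
t=3.600: state=(3.827, 3.773, 5.605)
t=3.800: state=(3.773, 3.774, 5.439)
t=4.000: state=(3.818, 3.857, 5.375)
t=4.200: state=(3.900, 3.937, 5.433)
t=4.400: state=(3.946, 3.953, 5.536)
t=4.600: state=(3.929, 3.908, 5.590)
t=4.770: state=(3.888, 3.863, 5.573)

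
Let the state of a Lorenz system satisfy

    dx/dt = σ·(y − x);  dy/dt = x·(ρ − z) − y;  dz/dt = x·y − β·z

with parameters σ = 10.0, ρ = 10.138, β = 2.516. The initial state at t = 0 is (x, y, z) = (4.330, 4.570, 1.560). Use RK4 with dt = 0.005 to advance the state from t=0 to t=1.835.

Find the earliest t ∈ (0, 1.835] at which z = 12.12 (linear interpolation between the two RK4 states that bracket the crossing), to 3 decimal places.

t = 0.278

t=0.000: state=(4.330, 4.570, 1.560)
step 1 (dt=0.005): k1=(2.400, 32.573, 15.863), k2=(3.154, 32.371, 16.144), k3=(3.130, 32.384, 16.149), k4=(3.863, 32.194, 16.435); state += dt/6·(k1+2k2+2k3+k4)
t=0.005: state=(4.346, 4.732, 1.641)
t=0.010: state=(4.368, 4.892, 1.724)
t=0.015: state=(4.398, 5.051, 1.811)
continuing one RK4 step at a time; state shown every 20 steps (Δt=0.1):
t=0.100: state=(5.612, 7.580, 3.894)
t=0.200: state=(7.663, 9.454, 8.232)
t=0.275: state=(8.490, 8.722, 11.999)
next step: t=0.280: state=(8.498, 8.596, 12.214) — z has crossed 12.12
linear interpolation between t=0.275 (11.99892) and t=0.280 (12.21442) → t≈0.278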